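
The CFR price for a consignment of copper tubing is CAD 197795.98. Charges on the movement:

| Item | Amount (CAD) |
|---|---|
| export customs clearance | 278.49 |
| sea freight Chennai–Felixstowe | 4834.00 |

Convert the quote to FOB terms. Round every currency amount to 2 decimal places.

Not relevant to the conversion: export clearance — on the seller under both CFR and FOB; already in the CFR price and stays in the FOB price.
From CFR to FOB, the seller no longer bears: freight.
FOB price = 197795.98 − 4834.00 = 192961.98

FOB price: CAD 192961.98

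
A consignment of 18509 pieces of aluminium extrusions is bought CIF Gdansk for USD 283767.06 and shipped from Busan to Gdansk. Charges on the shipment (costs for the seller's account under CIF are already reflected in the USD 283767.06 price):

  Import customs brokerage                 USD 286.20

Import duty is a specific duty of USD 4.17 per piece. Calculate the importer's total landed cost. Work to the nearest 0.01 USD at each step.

Total landed cost: USD 361235.79

CIF: the seller pays costs through ocean freight and marine insurance to the destination port.
The CIF price already equals the CIF value: 283767.06
Import duty = 18509 × 4.17 = 77182.53
Buyer bears: brokerage 286.20 + duty 77182.53 = 77468.73
Landed cost = invoice 283767.06 + 77468.73 = 361235.79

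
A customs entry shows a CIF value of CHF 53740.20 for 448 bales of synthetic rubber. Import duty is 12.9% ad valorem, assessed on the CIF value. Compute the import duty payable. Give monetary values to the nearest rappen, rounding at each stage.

Import duty = 53740.20 × 12.9% = 6932.49

Import duty: CHF 6932.49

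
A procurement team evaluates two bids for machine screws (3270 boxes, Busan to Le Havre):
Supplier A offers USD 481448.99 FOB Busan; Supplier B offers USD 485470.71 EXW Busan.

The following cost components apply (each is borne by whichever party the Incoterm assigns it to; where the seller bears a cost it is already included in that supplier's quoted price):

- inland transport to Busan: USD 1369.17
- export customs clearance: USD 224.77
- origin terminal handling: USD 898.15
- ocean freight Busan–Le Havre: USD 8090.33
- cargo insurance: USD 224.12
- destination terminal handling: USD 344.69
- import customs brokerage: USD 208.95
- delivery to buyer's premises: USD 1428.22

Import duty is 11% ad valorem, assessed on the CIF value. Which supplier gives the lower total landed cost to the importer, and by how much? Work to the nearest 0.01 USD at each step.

Supplier A is cheaper by USD 7230.33

Supplier A (FOB):
CIF value = FOB price + freight + insurance = 481448.99 + 8090.33 + 224.12 = 489763.44
Import duty = 489763.44 × 11% = 53873.98
Buyer bears (A): 8090.33 + 224.12 + 344.69 + 208.95 + 1428.22 = 10296.31
Landed cost (A) = invoice 481448.99 + 10296.31 + duty 53873.98 = 545619.28
Supplier B (EXW):
CIF value = EXW price + inland to port + export clearance + origin terminal + freight + insurance = 485470.71 + 1369.17 + 224.77 + 898.15 + 8090.33 + 224.12 = 496277.25
Import duty = 496277.25 × 11% = 54590.50
Buyer bears (B): 1369.17 + 224.77 + 898.15 + 8090.33 + 224.12 + 344.69 + 208.95 + 1428.22 = 12788.40
Landed cost (B) = invoice 485470.71 + 12788.40 + duty 54590.50 = 552849.61
Difference = |545619.28 − 552849.61| = 7230.33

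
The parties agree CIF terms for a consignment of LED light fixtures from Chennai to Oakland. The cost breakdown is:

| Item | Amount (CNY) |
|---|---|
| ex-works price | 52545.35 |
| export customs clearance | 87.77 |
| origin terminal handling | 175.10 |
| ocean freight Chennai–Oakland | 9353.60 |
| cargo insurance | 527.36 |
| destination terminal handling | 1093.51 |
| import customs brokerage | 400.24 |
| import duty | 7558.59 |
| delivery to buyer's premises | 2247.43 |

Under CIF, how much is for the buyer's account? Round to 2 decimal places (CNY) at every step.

CIF: the seller pays costs through ocean freight and marine insurance to the destination port.
Seller's account: goods 52545.35 + export clearance 87.77 + origin terminal 175.10 + freight 9353.60 + insurance 527.36 = 62689.18
Buyer's account: destination terminal 1093.51 + brokerage 400.24 + duty 7558.59 + delivery 2247.43 = 11299.77

Buyer's account: CNY 11299.77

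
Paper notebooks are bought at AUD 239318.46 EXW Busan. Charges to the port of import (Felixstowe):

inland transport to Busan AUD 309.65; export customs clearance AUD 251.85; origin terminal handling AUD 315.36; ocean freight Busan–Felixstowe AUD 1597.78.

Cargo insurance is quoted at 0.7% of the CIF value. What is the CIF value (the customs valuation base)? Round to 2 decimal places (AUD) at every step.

CIF value: AUD 243497.58

Let C be the CIF value. C = EXW price + pre-shipment costs + freight + 0.7% × C
C − 0.7% × C = 239318.46 + 309.65 + 251.85 + 315.36 + 1597.78
0.993 × C = 241793.10
C = 241793.10 / 0.993 = 243497.58
Insurance premium = 0.7% × 243497.58 = 1704.48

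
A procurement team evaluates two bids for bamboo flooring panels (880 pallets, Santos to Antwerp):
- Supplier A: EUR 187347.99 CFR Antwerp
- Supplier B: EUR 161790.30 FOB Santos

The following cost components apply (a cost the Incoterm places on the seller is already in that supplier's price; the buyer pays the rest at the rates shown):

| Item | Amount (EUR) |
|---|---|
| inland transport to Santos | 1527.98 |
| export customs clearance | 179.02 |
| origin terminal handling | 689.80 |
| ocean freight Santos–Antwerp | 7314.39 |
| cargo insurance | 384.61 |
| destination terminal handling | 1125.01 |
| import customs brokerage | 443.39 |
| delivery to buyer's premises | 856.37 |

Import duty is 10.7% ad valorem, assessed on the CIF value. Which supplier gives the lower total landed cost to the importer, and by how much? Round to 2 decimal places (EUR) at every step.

Supplier B is cheaper by EUR 20195.33

Supplier A (CFR):
CIF value = CFR price + insurance = 187347.99 + 384.61 = 187732.60
Import duty = 187732.60 × 10.7% = 20087.39
Buyer bears (A): 384.61 + 1125.01 + 443.39 + 856.37 = 2809.38
Landed cost (A) = invoice 187347.99 + 2809.38 + duty 20087.39 = 210244.76
Supplier B (FOB):
CIF value = FOB price + freight + insurance = 161790.30 + 7314.39 + 384.61 = 169489.30
Import duty = 169489.30 × 10.7% = 18135.36
Buyer bears (B): 7314.39 + 384.61 + 1125.01 + 443.39 + 856.37 = 10123.77
Landed cost (B) = invoice 161790.30 + 10123.77 + duty 18135.36 = 190049.43
Difference = |210244.76 − 190049.43| = 20195.33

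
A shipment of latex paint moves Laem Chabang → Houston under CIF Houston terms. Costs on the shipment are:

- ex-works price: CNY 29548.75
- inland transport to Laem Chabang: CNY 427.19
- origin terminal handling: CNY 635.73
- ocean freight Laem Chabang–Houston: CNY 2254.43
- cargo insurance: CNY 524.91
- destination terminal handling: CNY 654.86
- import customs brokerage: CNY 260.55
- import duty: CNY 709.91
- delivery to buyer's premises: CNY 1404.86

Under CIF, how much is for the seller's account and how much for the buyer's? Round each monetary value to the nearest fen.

CIF: the seller pays costs through ocean freight and marine insurance to the destination port.
Seller's account: goods 29548.75 + inland to port 427.19 + origin terminal 635.73 + freight 2254.43 + insurance 524.91 = 33391.01
Buyer's account: destination terminal 654.86 + brokerage 260.55 + duty 709.91 + delivery 1404.86 = 3030.18

Seller: CNY 33391.01; buyer: CNY 3030.18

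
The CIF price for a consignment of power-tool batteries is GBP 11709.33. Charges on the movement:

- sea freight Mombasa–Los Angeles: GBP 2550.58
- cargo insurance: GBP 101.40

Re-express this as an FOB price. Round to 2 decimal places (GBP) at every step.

FOB price: GBP 9057.35

From CIF to FOB, the seller no longer bears: freight, insurance.
FOB price = 11709.33 − 2550.58 − 101.40 = 9057.35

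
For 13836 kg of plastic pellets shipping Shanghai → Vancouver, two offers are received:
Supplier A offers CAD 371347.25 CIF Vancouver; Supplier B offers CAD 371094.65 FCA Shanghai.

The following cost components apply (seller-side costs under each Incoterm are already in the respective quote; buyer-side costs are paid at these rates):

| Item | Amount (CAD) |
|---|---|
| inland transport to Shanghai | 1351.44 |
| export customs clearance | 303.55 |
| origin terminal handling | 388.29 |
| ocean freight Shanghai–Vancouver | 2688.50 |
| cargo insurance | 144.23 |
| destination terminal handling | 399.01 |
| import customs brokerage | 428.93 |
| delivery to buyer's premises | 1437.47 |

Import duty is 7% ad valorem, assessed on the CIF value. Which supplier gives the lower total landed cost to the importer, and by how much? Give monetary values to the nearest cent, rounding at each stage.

Supplier A is cheaper by CAD 3176.21

Supplier A (CIF):
The CIF price already equals the CIF value: 371347.25
Import duty = 371347.25 × 7% = 25994.31
Buyer bears (A): 399.01 + 428.93 + 1437.47 = 2265.41
Landed cost (A) = invoice 371347.25 + 2265.41 + duty 25994.31 = 399606.97
Supplier B (FCA):
CIF value = FCA price + origin terminal + freight + insurance = 371094.65 + 388.29 + 2688.50 + 144.23 = 374315.67
Import duty = 374315.67 × 7% = 26202.10
Buyer bears (B): 388.29 + 2688.50 + 144.23 + 399.01 + 428.93 + 1437.47 = 5486.43
Landed cost (B) = invoice 371094.65 + 5486.43 + duty 26202.10 = 402783.18
Difference = |399606.97 − 402783.18| = 3176.21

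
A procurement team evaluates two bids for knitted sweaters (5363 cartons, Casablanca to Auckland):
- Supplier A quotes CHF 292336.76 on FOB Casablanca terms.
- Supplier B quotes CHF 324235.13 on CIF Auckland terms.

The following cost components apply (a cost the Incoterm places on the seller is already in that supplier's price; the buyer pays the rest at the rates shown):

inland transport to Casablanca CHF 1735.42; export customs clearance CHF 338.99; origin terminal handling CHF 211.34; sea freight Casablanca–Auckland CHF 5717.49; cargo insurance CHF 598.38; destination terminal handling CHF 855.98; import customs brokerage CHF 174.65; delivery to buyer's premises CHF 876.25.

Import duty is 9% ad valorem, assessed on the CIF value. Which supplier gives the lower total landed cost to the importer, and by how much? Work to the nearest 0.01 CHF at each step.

Supplier A (FOB):
CIF value = FOB price + freight + insurance = 292336.76 + 5717.49 + 598.38 = 298652.63
Import duty = 298652.63 × 9% = 26878.74
Buyer bears (A): 5717.49 + 598.38 + 855.98 + 174.65 + 876.25 = 8222.75
Landed cost (A) = invoice 292336.76 + 8222.75 + duty 26878.74 = 327438.25
Supplier B (CIF):
The CIF price already equals the CIF value: 324235.13
Import duty = 324235.13 × 9% = 29181.16
Buyer bears (B): 855.98 + 174.65 + 876.25 = 1906.88
Landed cost (B) = invoice 324235.13 + 1906.88 + duty 29181.16 = 355323.17
Difference = |327438.25 − 355323.17| = 27884.92

Supplier A is cheaper by CHF 27884.92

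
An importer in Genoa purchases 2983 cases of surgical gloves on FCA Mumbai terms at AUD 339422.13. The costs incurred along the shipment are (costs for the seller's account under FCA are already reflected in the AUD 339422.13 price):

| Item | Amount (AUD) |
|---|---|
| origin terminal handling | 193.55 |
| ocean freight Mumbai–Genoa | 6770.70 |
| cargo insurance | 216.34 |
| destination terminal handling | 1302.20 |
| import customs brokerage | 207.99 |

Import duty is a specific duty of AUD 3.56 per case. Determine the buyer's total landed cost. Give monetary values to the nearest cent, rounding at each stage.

FCA: the seller delivers export-cleared goods to the carrier; the buyer bears costs from that point.
CIF value = FCA price + origin terminal + freight + insurance = 339422.13 + 193.55 + 6770.70 + 216.34 = 346602.72
Import duty = 2983 × 3.56 = 10619.48
Buyer bears: origin terminal 193.55 + freight 6770.70 + insurance 216.34 + destination terminal 1302.20 + brokerage 207.99 + duty 10619.48 = 19310.26
Landed cost = invoice 339422.13 + 19310.26 = 358732.39

Total landed cost: AUD 358732.39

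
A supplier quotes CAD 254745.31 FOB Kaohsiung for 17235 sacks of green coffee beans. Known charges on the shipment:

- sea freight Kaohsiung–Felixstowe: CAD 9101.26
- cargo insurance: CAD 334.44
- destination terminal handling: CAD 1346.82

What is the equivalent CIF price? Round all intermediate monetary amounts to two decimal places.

CIF price: CAD 264181.01

Not relevant to the conversion: destination terminal — on the buyer under both terms; not part of either seller's price.
From FOB to CIF, the seller additionally bears: freight, insurance.
CIF price = 254745.31 + 9101.26 + 334.44 = 264181.01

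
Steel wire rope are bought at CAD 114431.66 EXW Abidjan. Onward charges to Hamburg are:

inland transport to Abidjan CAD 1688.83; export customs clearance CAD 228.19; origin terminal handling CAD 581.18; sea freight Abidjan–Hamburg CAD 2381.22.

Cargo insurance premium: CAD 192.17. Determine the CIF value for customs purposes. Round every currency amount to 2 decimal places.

CIF value: CAD 119503.25

CIF = EXW price + pre-shipment costs + freight + insurance
CIF = 114431.66 + 1688.83 + 228.19 + 581.18 + 2381.22 + 192.17 = 119503.25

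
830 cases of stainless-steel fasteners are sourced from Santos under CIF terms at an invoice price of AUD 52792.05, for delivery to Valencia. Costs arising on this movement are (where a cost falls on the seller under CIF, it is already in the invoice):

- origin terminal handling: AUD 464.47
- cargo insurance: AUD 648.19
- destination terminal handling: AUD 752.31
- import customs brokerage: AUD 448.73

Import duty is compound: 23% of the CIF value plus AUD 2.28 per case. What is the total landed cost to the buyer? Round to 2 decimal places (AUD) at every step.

CIF: the seller pays costs through ocean freight and marine insurance to the destination port.
Already in the invoice (seller's account under CIF): origin terminal, insurance — exclude.
The CIF price already equals the CIF value: 52792.05
Ad valorem component: 52792.05 × 23% = 12142.17
Specific component: 830 × 2.28 = 1892.40
Import duty = 12142.17 + 1892.40 = 14034.57
Buyer bears: destination terminal 752.31 + brokerage 448.73 + duty 14034.57 = 15235.61
Landed cost = invoice 52792.05 + 15235.61 = 68027.66

Total landed cost: AUD 68027.66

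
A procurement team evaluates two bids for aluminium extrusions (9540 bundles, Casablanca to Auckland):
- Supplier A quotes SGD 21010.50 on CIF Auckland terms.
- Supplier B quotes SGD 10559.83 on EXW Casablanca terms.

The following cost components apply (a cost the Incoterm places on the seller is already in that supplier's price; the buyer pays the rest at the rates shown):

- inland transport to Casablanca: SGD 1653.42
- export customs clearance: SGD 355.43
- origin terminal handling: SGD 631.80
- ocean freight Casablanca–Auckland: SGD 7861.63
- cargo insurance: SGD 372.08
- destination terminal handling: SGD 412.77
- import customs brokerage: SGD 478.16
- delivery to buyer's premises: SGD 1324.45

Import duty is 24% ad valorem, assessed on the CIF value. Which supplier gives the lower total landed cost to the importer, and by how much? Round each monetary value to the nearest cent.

Supplier A (CIF):
The CIF price already equals the CIF value: 21010.50
Import duty = 21010.50 × 24% = 5042.52
Buyer bears (A): 412.77 + 478.16 + 1324.45 = 2215.38
Landed cost (A) = invoice 21010.50 + 2215.38 + duty 5042.52 = 28268.40
Supplier B (EXW):
CIF value = EXW price + inland to port + export clearance + origin terminal + freight + insurance = 10559.83 + 1653.42 + 355.43 + 631.80 + 7861.63 + 372.08 = 21434.19
Import duty = 21434.19 × 24% = 5144.21
Buyer bears (B): 1653.42 + 355.43 + 631.80 + 7861.63 + 372.08 + 412.77 + 478.16 + 1324.45 = 13089.74
Landed cost (B) = invoice 10559.83 + 13089.74 + duty 5144.21 = 28793.78
Difference = |28268.40 − 28793.78| = 525.38

Supplier A is cheaper by SGD 525.38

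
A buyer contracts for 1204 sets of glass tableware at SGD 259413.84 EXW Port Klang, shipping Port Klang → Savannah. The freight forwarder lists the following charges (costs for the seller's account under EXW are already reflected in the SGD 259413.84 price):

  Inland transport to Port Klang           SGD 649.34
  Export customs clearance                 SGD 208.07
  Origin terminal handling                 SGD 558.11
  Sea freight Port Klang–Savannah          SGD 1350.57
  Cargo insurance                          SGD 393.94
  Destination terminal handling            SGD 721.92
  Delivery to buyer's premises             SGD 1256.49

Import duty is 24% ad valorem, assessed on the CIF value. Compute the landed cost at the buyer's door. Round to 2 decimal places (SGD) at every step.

Total landed cost: SGD 327570.01

EXW: the seller makes goods available at their premises; the buyer bears all onward costs.
CIF value = EXW price + inland to port + export clearance + origin terminal + freight + insurance = 259413.84 + 649.34 + 208.07 + 558.11 + 1350.57 + 393.94 = 262573.87
Import duty = 262573.87 × 24% = 63017.73
Buyer bears: inland to port 649.34 + export clearance 208.07 + origin terminal 558.11 + freight 1350.57 + insurance 393.94 + destination terminal 721.92 + delivery 1256.49 + duty 63017.73 = 68156.17
Landed cost = invoice 259413.84 + 68156.17 = 327570.01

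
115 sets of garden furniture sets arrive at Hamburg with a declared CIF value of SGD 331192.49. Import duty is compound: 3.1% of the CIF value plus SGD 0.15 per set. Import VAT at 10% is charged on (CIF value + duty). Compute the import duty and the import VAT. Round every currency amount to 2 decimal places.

Ad valorem component: 331192.49 × 3.1% = 10266.97
Specific component: 115 × 0.15 = 17.25
Import duty = 10266.97 + 17.25 = 10284.22
VAT base = CIF + duty = 331192.49 + 10284.22 = 341476.71
Import VAT = 341476.71 × 10% = 34147.67

Import duty: SGD 10284.22; import VAT: SGD 34147.67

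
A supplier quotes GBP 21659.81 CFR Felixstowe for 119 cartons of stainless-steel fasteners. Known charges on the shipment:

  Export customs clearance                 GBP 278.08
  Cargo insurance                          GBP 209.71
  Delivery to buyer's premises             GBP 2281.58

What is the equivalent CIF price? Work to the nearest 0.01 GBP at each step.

CIF price: GBP 21869.52

Not relevant to the conversion: export clearance — on the seller under both CFR and CIF; already in the CFR price and stays in the CIF price. delivery — on the buyer under both terms; not part of either seller's price.
From CFR to CIF, the seller additionally bears: insurance.
CIF price = 21659.81 + 209.71 = 21869.52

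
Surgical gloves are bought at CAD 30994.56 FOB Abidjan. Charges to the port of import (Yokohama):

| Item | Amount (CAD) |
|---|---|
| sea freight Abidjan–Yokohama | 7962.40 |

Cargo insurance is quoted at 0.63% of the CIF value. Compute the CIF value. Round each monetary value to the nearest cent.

Let C be the CIF value. C = FOB price + freight + 0.63% × C
C − 0.63% × C = 30994.56 + 7962.40
0.9937 × C = 38956.96
C = 38956.96 / 0.9937 = 39203.94
Insurance premium = 0.63% × 39203.94 = 246.98

CIF value: CAD 39203.94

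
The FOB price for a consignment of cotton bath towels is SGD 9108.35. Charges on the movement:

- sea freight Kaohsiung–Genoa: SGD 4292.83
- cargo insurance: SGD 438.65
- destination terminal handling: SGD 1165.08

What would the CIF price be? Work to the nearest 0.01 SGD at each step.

Not relevant to the conversion: destination terminal — on the buyer under both terms; not part of either seller's price.
From FOB to CIF, the seller additionally bears: freight, insurance.
CIF price = 9108.35 + 4292.83 + 438.65 = 13839.83

CIF price: SGD 13839.83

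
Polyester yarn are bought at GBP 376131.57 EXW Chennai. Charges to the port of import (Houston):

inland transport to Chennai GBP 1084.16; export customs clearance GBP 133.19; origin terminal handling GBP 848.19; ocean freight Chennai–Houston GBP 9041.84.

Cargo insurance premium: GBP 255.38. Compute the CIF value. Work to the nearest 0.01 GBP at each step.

CIF value: GBP 387494.33

CIF = EXW price + pre-shipment costs + freight + insurance
CIF = 376131.57 + 1084.16 + 133.19 + 848.19 + 9041.84 + 255.38 = 387494.33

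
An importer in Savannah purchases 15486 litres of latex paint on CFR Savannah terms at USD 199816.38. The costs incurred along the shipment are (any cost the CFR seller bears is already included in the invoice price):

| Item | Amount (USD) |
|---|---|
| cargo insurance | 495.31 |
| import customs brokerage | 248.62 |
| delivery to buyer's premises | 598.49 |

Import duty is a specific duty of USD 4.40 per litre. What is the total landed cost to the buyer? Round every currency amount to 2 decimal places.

CFR: the seller pays costs through ocean freight to the destination port, but not insurance.
CIF value = CFR price + insurance = 199816.38 + 495.31 = 200311.69
Import duty = 15486 × 4.40 = 68138.40
Buyer bears: insurance 495.31 + brokerage 248.62 + delivery 598.49 + duty 68138.40 = 69480.82
Landed cost = invoice 199816.38 + 69480.82 = 269297.20

Total landed cost: USD 269297.20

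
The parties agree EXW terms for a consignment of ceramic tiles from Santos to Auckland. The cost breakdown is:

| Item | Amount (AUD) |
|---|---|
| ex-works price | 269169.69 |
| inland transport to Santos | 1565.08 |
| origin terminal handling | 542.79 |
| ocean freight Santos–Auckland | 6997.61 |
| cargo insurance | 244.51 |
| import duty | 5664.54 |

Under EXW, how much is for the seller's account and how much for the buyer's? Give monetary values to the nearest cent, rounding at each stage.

EXW: the seller makes goods available at their premises; the buyer bears all onward costs.
Seller's account: goods 269169.69 = 269169.69
Buyer's account: inland to port 1565.08 + origin terminal 542.79 + freight 6997.61 + insurance 244.51 + duty 5664.54 = 15014.53

Seller: AUD 269169.69; buyer: AUD 15014.53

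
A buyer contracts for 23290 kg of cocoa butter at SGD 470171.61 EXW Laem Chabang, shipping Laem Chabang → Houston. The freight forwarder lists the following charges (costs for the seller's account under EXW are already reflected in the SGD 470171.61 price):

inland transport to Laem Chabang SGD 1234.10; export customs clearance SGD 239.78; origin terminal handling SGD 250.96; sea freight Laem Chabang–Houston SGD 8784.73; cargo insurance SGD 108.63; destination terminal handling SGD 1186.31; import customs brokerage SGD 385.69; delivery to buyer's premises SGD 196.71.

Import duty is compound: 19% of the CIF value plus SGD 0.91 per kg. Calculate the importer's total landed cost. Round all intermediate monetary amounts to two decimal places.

EXW: the seller makes goods available at their premises; the buyer bears all onward costs.
CIF value = EXW price + inland to port + export clearance + origin terminal + freight + insurance = 470171.61 + 1234.10 + 239.78 + 250.96 + 8784.73 + 108.63 = 480789.81
Ad valorem component: 480789.81 × 19% = 91350.06
Specific component: 23290 × 0.91 = 21193.90
Import duty = 91350.06 + 21193.90 = 112543.96
Buyer bears: inland to port 1234.10 + export clearance 239.78 + origin terminal 250.96 + freight 8784.73 + insurance 108.63 + destination terminal 1186.31 + brokerage 385.69 + delivery 196.71 + duty 112543.96 = 124930.87
Landed cost = invoice 470171.61 + 124930.87 = 595102.48

Total landed cost: SGD 595102.48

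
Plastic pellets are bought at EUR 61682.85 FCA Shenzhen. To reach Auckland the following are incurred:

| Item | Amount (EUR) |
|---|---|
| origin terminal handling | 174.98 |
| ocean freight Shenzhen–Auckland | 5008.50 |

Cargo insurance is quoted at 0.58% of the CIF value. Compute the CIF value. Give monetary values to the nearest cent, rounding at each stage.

CIF value: EUR 67256.42

Let C be the CIF value. C = FCA price + pre-shipment costs + freight + 0.58% × C
C − 0.58% × C = 61682.85 + 174.98 + 5008.50
0.9942 × C = 66866.33
C = 66866.33 / 0.9942 = 67256.42
Insurance premium = 0.58% × 67256.42 = 390.09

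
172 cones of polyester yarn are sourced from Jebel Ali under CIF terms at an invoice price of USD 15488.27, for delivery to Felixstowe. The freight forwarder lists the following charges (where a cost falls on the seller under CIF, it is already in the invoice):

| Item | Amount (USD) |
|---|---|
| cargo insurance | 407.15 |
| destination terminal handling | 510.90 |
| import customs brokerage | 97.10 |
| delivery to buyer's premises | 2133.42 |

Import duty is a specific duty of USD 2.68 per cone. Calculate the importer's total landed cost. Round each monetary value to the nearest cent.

CIF: the seller pays costs through ocean freight and marine insurance to the destination port.
Already in the invoice (seller's account under CIF): insurance — exclude.
The CIF price already equals the CIF value: 15488.27
Import duty = 172 × 2.68 = 460.96
Buyer bears: destination terminal 510.90 + brokerage 97.10 + delivery 2133.42 + duty 460.96 = 3202.38
Landed cost = invoice 15488.27 + 3202.38 = 18690.65

Total landed cost: USD 18690.65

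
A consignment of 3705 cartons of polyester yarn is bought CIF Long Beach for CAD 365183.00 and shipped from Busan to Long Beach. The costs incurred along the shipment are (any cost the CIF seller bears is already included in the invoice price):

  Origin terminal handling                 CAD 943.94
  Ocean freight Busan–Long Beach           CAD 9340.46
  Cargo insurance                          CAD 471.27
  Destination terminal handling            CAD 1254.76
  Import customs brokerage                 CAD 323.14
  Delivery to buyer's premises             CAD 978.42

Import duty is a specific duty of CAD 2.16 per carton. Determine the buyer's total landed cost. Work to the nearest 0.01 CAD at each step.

Total landed cost: CAD 375742.12

CIF: the seller pays costs through ocean freight and marine insurance to the destination port.
Already in the invoice (seller's account under CIF): origin terminal, freight, insurance — exclude.
The CIF price already equals the CIF value: 365183.00
Import duty = 3705 × 2.16 = 8002.80
Buyer bears: destination terminal 1254.76 + brokerage 323.14 + delivery 978.42 + duty 8002.80 = 10559.12
Landed cost = invoice 365183.00 + 10559.12 = 375742.12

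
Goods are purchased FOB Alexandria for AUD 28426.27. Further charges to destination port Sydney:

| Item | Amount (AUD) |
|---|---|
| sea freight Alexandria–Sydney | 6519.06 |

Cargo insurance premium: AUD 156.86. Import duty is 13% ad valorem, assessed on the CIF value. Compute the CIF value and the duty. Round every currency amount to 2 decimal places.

CIF = FOB price + freight + insurance
CIF = 28426.27 + 6519.06 + 156.86 = 35102.19
Import duty = 35102.19 × 13% = 4563.28

CIF value: AUD 35102.19; import duty: AUD 4563.28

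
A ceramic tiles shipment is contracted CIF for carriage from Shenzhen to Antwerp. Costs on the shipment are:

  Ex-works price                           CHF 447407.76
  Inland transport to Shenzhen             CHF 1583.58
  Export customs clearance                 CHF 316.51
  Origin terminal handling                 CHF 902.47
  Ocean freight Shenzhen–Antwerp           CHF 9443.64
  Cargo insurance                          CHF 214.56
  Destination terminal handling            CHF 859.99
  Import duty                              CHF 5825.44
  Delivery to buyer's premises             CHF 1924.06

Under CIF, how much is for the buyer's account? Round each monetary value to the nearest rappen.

CIF: the seller pays costs through ocean freight and marine insurance to the destination port.
Seller's account: goods 447407.76 + inland to port 1583.58 + export clearance 316.51 + origin terminal 902.47 + freight 9443.64 + insurance 214.56 = 459868.52
Buyer's account: destination terminal 859.99 + duty 5825.44 + delivery 1924.06 = 8609.49

Buyer's account: CHF 8609.49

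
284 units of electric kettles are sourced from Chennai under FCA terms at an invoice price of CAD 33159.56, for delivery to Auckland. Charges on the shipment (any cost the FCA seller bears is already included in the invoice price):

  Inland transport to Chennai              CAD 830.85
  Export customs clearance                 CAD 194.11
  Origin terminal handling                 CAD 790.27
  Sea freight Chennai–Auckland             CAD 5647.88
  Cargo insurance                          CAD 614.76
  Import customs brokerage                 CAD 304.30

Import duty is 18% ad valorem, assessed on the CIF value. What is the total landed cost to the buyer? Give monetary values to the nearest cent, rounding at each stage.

Total landed cost: CAD 47755.01

FCA: the seller delivers export-cleared goods to the carrier; the buyer bears costs from that point.
Already in the invoice (seller's account under FCA): inland to port, export clearance — exclude.
CIF value = FCA price + origin terminal + freight + insurance = 33159.56 + 790.27 + 5647.88 + 614.76 = 40212.47
Import duty = 40212.47 × 18% = 7238.24
Buyer bears: origin terminal 790.27 + freight 5647.88 + insurance 614.76 + brokerage 304.30 + duty 7238.24 = 14595.45
Landed cost = invoice 33159.56 + 14595.45 = 47755.01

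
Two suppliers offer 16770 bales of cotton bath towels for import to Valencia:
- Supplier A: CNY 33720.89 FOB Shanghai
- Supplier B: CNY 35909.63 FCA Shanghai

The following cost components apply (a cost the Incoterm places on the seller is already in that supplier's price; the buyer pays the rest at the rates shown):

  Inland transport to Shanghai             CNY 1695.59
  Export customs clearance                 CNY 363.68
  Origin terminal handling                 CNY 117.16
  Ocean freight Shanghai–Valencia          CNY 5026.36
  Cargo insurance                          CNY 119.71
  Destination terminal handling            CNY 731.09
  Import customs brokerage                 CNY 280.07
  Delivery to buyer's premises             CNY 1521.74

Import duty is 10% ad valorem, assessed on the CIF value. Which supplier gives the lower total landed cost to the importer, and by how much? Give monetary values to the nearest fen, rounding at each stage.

Supplier A (FOB):
CIF value = FOB price + freight + insurance = 33720.89 + 5026.36 + 119.71 = 38866.96
Import duty = 38866.96 × 10% = 3886.70
Buyer bears (A): 5026.36 + 119.71 + 731.09 + 280.07 + 1521.74 = 7678.97
Landed cost (A) = invoice 33720.89 + 7678.97 + duty 3886.70 = 45286.56
Supplier B (FCA):
CIF value = FCA price + origin terminal + freight + insurance = 35909.63 + 117.16 + 5026.36 + 119.71 = 41172.86
Import duty = 41172.86 × 10% = 4117.29
Buyer bears (B): 117.16 + 5026.36 + 119.71 + 731.09 + 280.07 + 1521.74 = 7796.13
Landed cost (B) = invoice 35909.63 + 7796.13 + duty 4117.29 = 47823.05
Difference = |45286.56 − 47823.05| = 2536.49

Supplier A is cheaper by CNY 2536.49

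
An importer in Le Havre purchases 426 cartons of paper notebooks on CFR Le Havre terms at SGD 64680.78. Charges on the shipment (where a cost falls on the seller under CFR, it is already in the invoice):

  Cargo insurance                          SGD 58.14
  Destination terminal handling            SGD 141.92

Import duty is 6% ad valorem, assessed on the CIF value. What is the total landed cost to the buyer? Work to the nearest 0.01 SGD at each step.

CFR: the seller pays costs through ocean freight to the destination port, but not insurance.
CIF value = CFR price + insurance = 64680.78 + 58.14 = 64738.92
Import duty = 64738.92 × 6% = 3884.34
Buyer bears: insurance 58.14 + destination terminal 141.92 + duty 3884.34 = 4084.40
Landed cost = invoice 64680.78 + 4084.40 = 68765.18

Total landed cost: SGD 68765.18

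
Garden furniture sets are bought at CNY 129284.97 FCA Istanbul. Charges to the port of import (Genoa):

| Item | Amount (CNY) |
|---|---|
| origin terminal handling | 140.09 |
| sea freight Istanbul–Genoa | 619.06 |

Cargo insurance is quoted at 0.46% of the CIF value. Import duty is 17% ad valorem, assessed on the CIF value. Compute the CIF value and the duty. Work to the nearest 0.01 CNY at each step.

CIF value: CNY 130645.09; import duty: CNY 22209.67

Let C be the CIF value. C = FCA price + pre-shipment costs + freight + 0.46% × C
C − 0.46% × C = 129284.97 + 140.09 + 619.06
0.9954 × C = 130044.12
C = 130044.12 / 0.9954 = 130645.09
Insurance premium = 0.46% × 130645.09 = 600.97
Import duty = 130645.09 × 17% = 22209.67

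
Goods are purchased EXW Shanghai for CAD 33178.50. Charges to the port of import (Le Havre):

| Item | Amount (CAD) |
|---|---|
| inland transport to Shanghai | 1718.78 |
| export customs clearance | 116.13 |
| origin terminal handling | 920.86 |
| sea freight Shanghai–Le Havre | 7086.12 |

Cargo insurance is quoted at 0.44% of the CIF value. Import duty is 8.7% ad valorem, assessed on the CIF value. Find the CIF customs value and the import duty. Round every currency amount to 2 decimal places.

Let C be the CIF value. C = EXW price + pre-shipment costs + freight + 0.44% × C
C − 0.44% × C = 33178.50 + 1718.78 + 116.13 + 920.86 + 7086.12
0.9956 × C = 43020.39
C = 43020.39 / 0.9956 = 43210.52
Insurance premium = 0.44% × 43210.52 = 190.13
Import duty = 43210.52 × 8.7% = 3759.32

CIF value: CAD 43210.52; import duty: CAD 3759.32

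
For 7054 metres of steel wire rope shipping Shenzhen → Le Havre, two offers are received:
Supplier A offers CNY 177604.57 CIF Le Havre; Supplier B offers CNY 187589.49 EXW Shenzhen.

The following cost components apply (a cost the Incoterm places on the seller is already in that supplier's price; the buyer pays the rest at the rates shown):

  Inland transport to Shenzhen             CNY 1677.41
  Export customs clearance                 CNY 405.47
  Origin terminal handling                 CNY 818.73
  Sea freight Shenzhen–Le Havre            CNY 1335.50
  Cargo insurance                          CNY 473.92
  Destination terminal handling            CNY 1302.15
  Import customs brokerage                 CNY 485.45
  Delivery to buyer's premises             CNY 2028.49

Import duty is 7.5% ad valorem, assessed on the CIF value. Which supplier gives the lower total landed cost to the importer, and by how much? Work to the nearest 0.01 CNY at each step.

Supplier A (CIF):
The CIF price already equals the CIF value: 177604.57
Import duty = 177604.57 × 7.5% = 13320.34
Buyer bears (A): 1302.15 + 485.45 + 2028.49 = 3816.09
Landed cost (A) = invoice 177604.57 + 3816.09 + duty 13320.34 = 194741.00
Supplier B (EXW):
CIF value = EXW price + inland to port + export clearance + origin terminal + freight + insurance = 187589.49 + 1677.41 + 405.47 + 818.73 + 1335.50 + 473.92 = 192300.52
Import duty = 192300.52 × 7.5% = 14422.54
Buyer bears (B): 1677.41 + 405.47 + 818.73 + 1335.50 + 473.92 + 1302.15 + 485.45 + 2028.49 = 8527.12
Landed cost (B) = invoice 187589.49 + 8527.12 + duty 14422.54 = 210539.15
Difference = |194741.00 − 210539.15| = 15798.15

Supplier A is cheaper by CNY 15798.15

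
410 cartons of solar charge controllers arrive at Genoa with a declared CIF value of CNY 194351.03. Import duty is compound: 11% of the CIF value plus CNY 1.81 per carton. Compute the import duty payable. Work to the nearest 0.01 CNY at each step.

Import duty: CNY 22120.71

Ad valorem component: 194351.03 × 11% = 21378.61
Specific component: 410 × 1.81 = 742.10
Import duty = 21378.61 + 742.10 = 22120.71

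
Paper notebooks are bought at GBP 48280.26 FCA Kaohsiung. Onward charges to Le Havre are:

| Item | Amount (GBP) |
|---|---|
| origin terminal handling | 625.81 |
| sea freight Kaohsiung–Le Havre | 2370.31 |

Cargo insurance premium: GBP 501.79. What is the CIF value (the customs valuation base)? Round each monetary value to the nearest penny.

CIF = FCA price + pre-shipment costs + freight + insurance
CIF = 48280.26 + 625.81 + 2370.31 + 501.79 = 51778.17

CIF value: GBP 51778.17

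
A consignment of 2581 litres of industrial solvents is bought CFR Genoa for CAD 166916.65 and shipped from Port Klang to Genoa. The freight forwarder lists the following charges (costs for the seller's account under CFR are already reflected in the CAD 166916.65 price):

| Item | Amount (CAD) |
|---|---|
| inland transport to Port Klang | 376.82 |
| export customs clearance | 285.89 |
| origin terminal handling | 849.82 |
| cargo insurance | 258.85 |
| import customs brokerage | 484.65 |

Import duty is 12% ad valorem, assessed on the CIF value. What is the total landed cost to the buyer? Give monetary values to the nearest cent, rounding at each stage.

Total landed cost: CAD 187721.21

CFR: the seller pays costs through ocean freight to the destination port, but not insurance.
Already in the invoice (seller's account under CFR): inland to port, export clearance, origin terminal — exclude.
CIF value = CFR price + insurance = 166916.65 + 258.85 = 167175.50
Import duty = 167175.50 × 12% = 20061.06
Buyer bears: insurance 258.85 + brokerage 484.65 + duty 20061.06 = 20804.56
Landed cost = invoice 166916.65 + 20804.56 = 187721.21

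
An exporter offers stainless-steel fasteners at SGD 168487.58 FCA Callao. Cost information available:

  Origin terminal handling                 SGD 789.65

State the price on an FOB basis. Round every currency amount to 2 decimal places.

From FCA to FOB, the seller additionally bears: origin terminal.
FOB price = 168487.58 + 789.65 = 169277.23

FOB price: SGD 169277.23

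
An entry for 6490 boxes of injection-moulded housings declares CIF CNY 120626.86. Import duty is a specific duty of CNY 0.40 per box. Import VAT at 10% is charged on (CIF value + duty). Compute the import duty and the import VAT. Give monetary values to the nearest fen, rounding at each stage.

Import duty = 6490 × 0.40 = 2596.00
VAT base = CIF + duty = 120626.86 + 2596.00 = 123222.86
Import VAT = 123222.86 × 10% = 12322.29

Import duty: CNY 2596.00; import VAT: CNY 12322.29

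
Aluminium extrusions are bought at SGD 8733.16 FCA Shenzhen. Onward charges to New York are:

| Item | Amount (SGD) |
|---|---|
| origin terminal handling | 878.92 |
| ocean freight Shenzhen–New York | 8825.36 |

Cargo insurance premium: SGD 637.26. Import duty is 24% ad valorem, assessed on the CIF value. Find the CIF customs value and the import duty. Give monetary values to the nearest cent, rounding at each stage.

CIF = FCA price + pre-shipment costs + freight + insurance
CIF = 8733.16 + 878.92 + 8825.36 + 637.26 = 19074.70
Import duty = 19074.70 × 24% = 4577.93

CIF value: SGD 19074.70; import duty: SGD 4577.93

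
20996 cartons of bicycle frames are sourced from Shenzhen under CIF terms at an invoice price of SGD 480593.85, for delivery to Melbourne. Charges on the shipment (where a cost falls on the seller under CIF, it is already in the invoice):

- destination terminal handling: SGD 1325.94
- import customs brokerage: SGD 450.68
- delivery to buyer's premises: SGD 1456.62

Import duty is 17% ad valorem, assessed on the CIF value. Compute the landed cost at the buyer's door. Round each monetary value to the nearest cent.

CIF: the seller pays costs through ocean freight and marine insurance to the destination port.
The CIF price already equals the CIF value: 480593.85
Import duty = 480593.85 × 17% = 81700.95
Buyer bears: destination terminal 1325.94 + brokerage 450.68 + delivery 1456.62 + duty 81700.95 = 84934.19
Landed cost = invoice 480593.85 + 84934.19 = 565528.04

Total landed cost: SGD 565528.04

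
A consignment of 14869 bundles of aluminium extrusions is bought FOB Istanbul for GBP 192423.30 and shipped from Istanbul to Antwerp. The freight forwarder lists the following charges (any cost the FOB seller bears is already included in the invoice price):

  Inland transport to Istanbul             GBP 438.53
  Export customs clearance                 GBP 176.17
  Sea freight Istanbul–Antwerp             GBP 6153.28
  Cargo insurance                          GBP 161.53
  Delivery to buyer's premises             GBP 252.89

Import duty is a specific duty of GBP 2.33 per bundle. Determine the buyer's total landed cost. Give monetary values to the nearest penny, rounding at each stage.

FOB: the seller bears costs until goods are on board at the origin port; the buyer bears freight, insurance and all costs thereafter.
Already in the invoice (seller's account under FOB): inland to port, export clearance — exclude.
CIF value = FOB price + freight + insurance = 192423.30 + 6153.28 + 161.53 = 198738.11
Import duty = 14869 × 2.33 = 34644.77
Buyer bears: freight 6153.28 + insurance 161.53 + delivery 252.89 + duty 34644.77 = 41212.47
Landed cost = invoice 192423.30 + 41212.47 = 233635.77

Total landed cost: GBP 233635.77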